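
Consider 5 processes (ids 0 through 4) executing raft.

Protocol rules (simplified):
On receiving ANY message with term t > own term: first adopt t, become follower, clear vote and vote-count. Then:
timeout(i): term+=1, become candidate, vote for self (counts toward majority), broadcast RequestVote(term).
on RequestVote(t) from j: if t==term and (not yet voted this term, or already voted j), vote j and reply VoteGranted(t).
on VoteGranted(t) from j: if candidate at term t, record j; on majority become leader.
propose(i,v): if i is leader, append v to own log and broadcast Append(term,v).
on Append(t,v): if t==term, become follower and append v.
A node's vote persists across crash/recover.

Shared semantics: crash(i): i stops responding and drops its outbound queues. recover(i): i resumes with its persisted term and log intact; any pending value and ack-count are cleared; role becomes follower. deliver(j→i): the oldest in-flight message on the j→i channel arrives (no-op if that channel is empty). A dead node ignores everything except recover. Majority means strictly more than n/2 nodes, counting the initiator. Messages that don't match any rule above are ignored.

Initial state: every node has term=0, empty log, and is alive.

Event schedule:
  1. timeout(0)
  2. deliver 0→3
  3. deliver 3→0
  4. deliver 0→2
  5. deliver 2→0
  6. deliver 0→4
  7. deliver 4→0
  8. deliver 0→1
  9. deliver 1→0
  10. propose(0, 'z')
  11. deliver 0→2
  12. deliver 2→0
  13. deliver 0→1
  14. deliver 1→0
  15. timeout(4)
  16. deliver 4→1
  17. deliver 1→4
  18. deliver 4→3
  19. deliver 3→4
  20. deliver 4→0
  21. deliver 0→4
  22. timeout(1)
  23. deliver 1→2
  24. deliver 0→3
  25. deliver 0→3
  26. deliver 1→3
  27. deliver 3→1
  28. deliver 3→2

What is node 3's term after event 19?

2

step 1 timeout(0): 0={cand,t=1,log=-}
step 2 deliver 0→3: 3={foll,t=1,log=-}
step 3 deliver 3→0: —
step 4 deliver 0→2: 2={foll,t=1,log=-}
step 5 deliver 2→0: 0={lead,t=1,log=-}
step 6 deliver 0→4: 4={foll,t=1,log=-}
step 7 deliver 4→0: —
step 8 deliver 0→1: 1={foll,t=1,log=-}
step 9 deliver 1→0: —
step 10 propose(0,'z'): 0={lead,t=1,log=z}
step 11 deliver 0→2: 2={foll,t=1,log=z}
step 12 deliver 2→0: —
step 13 deliver 0→1: 1={foll,t=1,log=z}
step 14 deliver 1→0: —
step 15 timeout(4): 4={cand,t=2,log=-}
step 16 deliver 4→1: 1={foll,t=2,log=z}
step 17 deliver 1→4: —
step 18 deliver 4→3: 3={foll,t=2,log=-}
step 19 deliver 3→4: 4={lead,t=2,log=-}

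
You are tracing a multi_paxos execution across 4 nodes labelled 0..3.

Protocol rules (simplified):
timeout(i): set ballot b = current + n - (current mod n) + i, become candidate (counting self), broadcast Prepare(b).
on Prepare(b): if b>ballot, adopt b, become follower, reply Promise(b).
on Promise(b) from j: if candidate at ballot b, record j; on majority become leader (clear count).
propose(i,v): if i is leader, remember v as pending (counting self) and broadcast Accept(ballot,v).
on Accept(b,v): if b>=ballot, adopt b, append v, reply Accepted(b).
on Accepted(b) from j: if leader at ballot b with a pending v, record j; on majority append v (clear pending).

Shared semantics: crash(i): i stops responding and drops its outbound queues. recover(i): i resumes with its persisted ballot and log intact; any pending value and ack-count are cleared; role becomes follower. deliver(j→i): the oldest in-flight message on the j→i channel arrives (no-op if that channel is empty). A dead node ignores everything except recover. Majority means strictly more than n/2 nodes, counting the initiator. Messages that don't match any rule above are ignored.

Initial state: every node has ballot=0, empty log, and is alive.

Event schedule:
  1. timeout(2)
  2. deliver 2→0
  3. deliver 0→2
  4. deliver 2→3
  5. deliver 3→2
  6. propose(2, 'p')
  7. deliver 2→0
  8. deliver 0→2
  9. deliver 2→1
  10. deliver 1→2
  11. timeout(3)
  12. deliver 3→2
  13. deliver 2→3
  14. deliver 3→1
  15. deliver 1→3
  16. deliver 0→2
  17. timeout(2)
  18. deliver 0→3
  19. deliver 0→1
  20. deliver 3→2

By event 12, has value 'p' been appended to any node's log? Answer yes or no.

yes

after 1 — timeout(2): n2:cand/b6/[-]
after 2 — deliver 2→0: n0:foll/b6/[-]
after 3 — deliver 0→2: ·
after 4 — deliver 2→3: n3:foll/b6/[-]
after 5 — deliver 3→2: n2:lead/b6/[-]
after 6 — propose(2,'p'): ·
after 7 — deliver 2→0: n0:foll/b6/[p]
after 8 — deliver 0→2: ·
after 9 — deliver 2→1: n1:foll/b6/[-]
after 10 — deliver 1→2: ·
after 11 — timeout(3): n3:cand/b11/[-]
after 12 — deliver 3→2: n2:foll/b11/[-]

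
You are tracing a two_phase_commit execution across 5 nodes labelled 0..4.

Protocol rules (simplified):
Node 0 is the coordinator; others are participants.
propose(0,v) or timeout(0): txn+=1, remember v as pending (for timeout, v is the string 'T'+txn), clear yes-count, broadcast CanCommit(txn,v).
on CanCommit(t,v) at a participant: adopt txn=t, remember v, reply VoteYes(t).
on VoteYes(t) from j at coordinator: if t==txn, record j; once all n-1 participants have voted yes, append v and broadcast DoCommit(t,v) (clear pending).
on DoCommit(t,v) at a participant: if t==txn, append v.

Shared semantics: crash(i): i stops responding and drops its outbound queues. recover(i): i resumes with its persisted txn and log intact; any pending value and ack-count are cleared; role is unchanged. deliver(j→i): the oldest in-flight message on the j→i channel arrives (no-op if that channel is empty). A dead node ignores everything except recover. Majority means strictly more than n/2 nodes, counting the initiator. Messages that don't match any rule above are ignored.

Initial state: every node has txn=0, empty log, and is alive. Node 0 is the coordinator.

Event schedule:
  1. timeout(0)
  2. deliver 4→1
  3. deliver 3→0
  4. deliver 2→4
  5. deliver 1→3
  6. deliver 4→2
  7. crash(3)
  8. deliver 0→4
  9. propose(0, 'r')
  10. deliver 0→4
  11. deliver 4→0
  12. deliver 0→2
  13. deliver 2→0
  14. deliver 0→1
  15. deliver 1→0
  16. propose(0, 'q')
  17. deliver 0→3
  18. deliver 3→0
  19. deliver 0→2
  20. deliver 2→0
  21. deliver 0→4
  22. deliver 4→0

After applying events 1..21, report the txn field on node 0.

after 1 — timeout(0): n0:coor/t1/[-]
after 2 — deliver 4→1: ·
after 3 — deliver 3→0: ·
after 4 — deliver 2→4: ·
after 5 — deliver 1→3: ·
after 6 — deliver 4→2: ·
after 7 — crash(3): n3:✗part/t0/[-]
after 8 — deliver 0→4: n4:part/t1/[-]
after 9 — propose(0,'r'): n0:coor/t2/[-]
after 10 — deliver 0→4: n4:part/t2/[-]
after 11 — deliver 4→0: ·
after 12 — deliver 0→2: n2:part/t1/[-]
after 13 — deliver 2→0: ·
after 14 — deliver 0→1: n1:part/t1/[-]
after 15 — deliver 1→0: ·
after 16 — propose(0,'q'): n0:coor/t3/[-]
after 17 — deliver 0→3: ·
after 18 — deliver 3→0: ·
after 19 — deliver 0→2: n2:part/t2/[-]
after 20 — deliver 2→0: ·
after 21 — deliver 0→4: n4:part/t3/[-]

3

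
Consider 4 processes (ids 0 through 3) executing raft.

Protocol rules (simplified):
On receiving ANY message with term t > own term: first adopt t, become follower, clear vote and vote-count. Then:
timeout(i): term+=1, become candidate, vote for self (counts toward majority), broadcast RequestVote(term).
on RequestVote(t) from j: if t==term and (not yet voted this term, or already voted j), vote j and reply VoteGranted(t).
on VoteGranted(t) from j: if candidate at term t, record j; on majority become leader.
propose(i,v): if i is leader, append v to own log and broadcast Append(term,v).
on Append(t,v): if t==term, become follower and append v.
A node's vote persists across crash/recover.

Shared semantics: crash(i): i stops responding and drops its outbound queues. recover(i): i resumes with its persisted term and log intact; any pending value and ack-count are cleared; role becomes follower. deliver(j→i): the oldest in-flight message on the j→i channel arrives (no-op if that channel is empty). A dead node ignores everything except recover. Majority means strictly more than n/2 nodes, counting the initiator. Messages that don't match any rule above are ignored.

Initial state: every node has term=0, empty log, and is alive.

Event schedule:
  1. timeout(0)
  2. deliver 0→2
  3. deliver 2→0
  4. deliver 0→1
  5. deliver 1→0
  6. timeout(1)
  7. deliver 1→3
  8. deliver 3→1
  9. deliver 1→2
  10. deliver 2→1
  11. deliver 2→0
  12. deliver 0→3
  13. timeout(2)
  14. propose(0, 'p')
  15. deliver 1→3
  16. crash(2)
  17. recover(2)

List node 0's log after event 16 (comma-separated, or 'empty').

[1] timeout(0) → N0(cand t1 [-])
[2] deliver 0→2 → N2(foll t1 [-])
[3] deliver 2→0 → ∅
[4] deliver 0→1 → N1(foll t1 [-])
[5] deliver 1→0 → N0(lead t1 [-])
[6] timeout(1) → N1(cand t2 [-])
[7] deliver 1→3 → N3(foll t2 [-])
[8] deliver 3→1 → ∅
[9] deliver 1→2 → N2(foll t2 [-])
[10] deliver 2→1 → N1(lead t2 [-])
[11] deliver 2→0 → ∅
[12] deliver 0→3 → ∅
[13] timeout(2) → N2(cand t3 [-])
[14] propose(0,'p') → N0(lead t1 [p])
[15] deliver 1→3 → ∅
[16] crash(2) → N2(✗cand t3 [-])

p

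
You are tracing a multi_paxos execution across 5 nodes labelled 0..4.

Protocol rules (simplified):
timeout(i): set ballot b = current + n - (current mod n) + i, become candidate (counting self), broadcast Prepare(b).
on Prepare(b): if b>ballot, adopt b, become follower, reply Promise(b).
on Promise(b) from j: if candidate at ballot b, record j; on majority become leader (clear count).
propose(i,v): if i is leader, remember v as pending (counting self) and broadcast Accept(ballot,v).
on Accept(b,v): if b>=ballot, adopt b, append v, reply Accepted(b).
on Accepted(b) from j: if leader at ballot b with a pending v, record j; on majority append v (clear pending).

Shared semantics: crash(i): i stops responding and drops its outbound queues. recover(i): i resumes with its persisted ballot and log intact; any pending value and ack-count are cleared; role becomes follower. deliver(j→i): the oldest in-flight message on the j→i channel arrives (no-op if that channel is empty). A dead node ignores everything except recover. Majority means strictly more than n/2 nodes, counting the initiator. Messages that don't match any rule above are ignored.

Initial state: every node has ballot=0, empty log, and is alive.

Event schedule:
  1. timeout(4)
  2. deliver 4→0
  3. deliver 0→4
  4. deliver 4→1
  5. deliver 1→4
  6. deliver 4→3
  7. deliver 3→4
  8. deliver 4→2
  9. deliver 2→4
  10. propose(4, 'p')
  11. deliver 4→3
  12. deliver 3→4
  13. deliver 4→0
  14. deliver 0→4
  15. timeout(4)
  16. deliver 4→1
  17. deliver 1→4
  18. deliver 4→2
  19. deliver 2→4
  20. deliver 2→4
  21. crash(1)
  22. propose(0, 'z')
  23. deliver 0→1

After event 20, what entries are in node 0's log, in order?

p

1. timeout(4):  <4:cand b9 ->
2. deliver 4→0:  <0:foll b9 ->
3. deliver 0→4:  nop
4. deliver 4→1:  <1:foll b9 ->
5. deliver 1→4:  <4:lead b9 ->
6. deliver 4→3:  <3:foll b9 ->
7. deliver 3→4:  nop
8. deliver 4→2:  <2:foll b9 ->
9. deliver 2→4:  nop
10. propose(4,'p'):  nop
11. deliver 4→3:  <3:foll b9 p>
12. deliver 3→4:  nop
13. deliver 4→0:  <0:foll b9 p>
14. deliver 0→4:  <4:lead b9 p>
15. timeout(4):  <4:cand b14 p>
16. deliver 4→1:  <1:foll b9 p>
17. deliver 1→4:  nop
18. deliver 4→2:  <2:foll b9 p>
19. deliver 2→4:  nop
20. deliver 2→4:  nop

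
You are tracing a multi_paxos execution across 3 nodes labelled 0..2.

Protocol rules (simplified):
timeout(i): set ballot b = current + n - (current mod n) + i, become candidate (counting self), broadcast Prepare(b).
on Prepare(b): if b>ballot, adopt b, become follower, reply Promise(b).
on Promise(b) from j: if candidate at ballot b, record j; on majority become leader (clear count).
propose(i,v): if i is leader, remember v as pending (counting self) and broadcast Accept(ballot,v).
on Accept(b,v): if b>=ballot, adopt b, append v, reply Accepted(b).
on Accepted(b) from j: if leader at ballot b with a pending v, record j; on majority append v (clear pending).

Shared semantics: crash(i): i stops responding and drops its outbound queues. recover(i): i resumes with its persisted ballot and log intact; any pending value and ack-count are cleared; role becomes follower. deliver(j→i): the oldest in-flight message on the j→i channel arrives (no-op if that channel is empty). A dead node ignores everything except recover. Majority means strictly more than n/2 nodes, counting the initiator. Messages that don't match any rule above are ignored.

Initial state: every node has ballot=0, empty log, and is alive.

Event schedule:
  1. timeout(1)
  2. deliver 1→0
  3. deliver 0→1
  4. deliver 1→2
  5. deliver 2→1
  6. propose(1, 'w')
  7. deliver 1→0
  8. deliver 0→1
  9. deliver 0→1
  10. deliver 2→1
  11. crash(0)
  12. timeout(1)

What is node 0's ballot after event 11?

[1] timeout(1) → N1(cand b4 [-])
[2] deliver 1→0 → N0(foll b4 [-])
[3] deliver 0→1 → N1(lead b4 [-])
[4] deliver 1→2 → N2(foll b4 [-])
[5] deliver 2→1 → ∅
[6] propose(1,'w') → ∅
[7] deliver 1→0 → N0(foll b4 [w])
[8] deliver 0→1 → N1(lead b4 [w])
[9] deliver 0→1 → ∅
[10] deliver 2→1 → ∅
[11] crash(0) → N0(✗foll b4 [w])

4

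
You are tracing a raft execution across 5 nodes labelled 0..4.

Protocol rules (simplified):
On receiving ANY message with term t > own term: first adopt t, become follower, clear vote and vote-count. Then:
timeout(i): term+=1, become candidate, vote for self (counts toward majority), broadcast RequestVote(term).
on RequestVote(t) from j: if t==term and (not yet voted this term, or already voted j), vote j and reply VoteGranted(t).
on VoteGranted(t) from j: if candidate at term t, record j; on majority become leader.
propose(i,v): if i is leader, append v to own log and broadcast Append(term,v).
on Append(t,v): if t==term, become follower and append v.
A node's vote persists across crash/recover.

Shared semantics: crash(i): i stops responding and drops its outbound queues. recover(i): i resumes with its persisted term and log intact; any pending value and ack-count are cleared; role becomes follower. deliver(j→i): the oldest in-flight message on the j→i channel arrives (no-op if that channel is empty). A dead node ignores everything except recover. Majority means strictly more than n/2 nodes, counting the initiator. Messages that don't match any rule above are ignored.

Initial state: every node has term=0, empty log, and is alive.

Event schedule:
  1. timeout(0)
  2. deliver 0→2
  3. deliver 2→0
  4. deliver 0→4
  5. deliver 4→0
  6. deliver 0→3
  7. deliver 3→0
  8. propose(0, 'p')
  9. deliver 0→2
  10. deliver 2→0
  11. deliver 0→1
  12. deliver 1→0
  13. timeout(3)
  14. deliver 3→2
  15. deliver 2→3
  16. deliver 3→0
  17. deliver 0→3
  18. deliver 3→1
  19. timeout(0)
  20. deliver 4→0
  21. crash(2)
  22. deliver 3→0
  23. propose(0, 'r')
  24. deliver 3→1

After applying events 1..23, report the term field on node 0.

after 1 — timeout(0): n0:cand/t1/[-]
after 2 — deliver 0→2: n2:foll/t1/[-]
after 3 — deliver 2→0: ·
after 4 — deliver 0→4: n4:foll/t1/[-]
after 5 — deliver 4→0: n0:lead/t1/[-]
after 6 — deliver 0→3: n3:foll/t1/[-]
after 7 — deliver 3→0: ·
after 8 — propose(0,'p'): n0:lead/t1/[p]
after 9 — deliver 0→2: n2:foll/t1/[p]
after 10 — deliver 2→0: ·
after 11 — deliver 0→1: n1:foll/t1/[-]
after 12 — deliver 1→0: ·
after 13 — timeout(3): n3:cand/t2/[-]
after 14 — deliver 3→2: n2:foll/t2/[p]
after 15 — deliver 2→3: ·
after 16 — deliver 3→0: n0:foll/t2/[p]
after 17 — deliver 0→3: ·
after 18 — deliver 3→1: n1:foll/t2/[-]
after 19 — timeout(0): n0:cand/t3/[p]
after 20 — deliver 4→0: ·
after 21 — crash(2): n2:✗foll/t2/[p]
after 22 — deliver 3→0: ·
after 23 — propose(0,'r'): ·

3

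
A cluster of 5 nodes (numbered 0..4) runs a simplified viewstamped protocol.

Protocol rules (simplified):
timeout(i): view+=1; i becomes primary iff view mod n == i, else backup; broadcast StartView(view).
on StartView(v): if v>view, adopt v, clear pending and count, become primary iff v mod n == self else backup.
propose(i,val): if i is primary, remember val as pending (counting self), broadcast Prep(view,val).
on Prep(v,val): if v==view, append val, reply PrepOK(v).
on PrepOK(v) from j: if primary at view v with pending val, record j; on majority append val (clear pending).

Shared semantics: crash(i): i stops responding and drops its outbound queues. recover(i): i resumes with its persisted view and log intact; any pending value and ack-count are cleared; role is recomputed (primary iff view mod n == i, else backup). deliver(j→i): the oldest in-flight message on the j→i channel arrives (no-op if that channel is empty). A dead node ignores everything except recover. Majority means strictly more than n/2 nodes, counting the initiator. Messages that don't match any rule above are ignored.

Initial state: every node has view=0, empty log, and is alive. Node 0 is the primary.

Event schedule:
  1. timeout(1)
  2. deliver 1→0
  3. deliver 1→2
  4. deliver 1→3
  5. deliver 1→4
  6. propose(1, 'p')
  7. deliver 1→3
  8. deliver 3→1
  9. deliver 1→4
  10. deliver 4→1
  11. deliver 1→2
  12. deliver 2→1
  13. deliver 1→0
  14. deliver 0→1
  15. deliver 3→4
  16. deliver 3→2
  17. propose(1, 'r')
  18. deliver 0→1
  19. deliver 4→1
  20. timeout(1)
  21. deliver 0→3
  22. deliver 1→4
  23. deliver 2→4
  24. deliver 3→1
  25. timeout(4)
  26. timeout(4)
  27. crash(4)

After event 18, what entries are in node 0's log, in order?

p

1. timeout(1):  <1:prim v1 ->
2. deliver 1→0:  <0:back v1 ->
3. deliver 1→2:  <2:back v1 ->
4. deliver 1→3:  <3:back v1 ->
5. deliver 1→4:  <4:back v1 ->
6. propose(1,'p'):  nop
7. deliver 1→3:  <3:back v1 p>
8. deliver 3→1:  nop
9. deliver 1→4:  <4:back v1 p>
10. deliver 4→1:  <1:prim v1 p>
11. deliver 1→2:  <2:back v1 p>
12. deliver 2→1:  nop
13. deliver 1→0:  <0:back v1 p>
14. deliver 0→1:  nop
15. deliver 3→4:  nop
16. deliver 3→2:  nop
17. propose(1,'r'):  nop
18. deliver 0→1:  nop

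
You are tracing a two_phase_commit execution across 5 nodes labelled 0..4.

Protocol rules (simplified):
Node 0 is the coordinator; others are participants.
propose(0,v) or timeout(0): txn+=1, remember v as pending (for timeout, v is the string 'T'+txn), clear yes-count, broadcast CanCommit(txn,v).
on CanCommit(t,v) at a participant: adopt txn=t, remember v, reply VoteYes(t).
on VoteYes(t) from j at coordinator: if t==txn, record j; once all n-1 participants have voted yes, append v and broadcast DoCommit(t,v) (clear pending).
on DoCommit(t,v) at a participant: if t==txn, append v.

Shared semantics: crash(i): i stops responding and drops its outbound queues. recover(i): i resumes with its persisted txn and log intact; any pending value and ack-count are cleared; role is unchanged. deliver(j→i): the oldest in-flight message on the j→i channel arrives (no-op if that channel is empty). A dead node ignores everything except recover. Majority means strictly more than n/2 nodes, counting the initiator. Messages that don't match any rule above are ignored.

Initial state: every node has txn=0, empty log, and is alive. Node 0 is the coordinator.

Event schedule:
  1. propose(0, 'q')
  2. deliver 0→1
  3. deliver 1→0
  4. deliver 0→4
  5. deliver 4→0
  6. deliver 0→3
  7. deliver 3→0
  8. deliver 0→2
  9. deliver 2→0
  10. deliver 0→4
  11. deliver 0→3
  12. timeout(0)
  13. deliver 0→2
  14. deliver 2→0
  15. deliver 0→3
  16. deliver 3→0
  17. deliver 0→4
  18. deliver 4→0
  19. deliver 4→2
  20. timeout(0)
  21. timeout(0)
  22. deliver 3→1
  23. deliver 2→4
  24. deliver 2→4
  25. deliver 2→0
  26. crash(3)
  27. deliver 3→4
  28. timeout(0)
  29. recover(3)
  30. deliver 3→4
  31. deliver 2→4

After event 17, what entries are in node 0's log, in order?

q

[1] propose(0,'q') → N0(coor t1 [-])
[2] deliver 0→1 → N1(part t1 [-])
[3] deliver 1→0 → ∅
[4] deliver 0→4 → N4(part t1 [-])
[5] deliver 4→0 → ∅
[6] deliver 0→3 → N3(part t1 [-])
[7] deliver 3→0 → ∅
[8] deliver 0→2 → N2(part t1 [-])
[9] deliver 2→0 → N0(coor t1 [q])
[10] deliver 0→4 → N4(part t1 [q])
[11] deliver 0→3 → N3(part t1 [q])
[12] timeout(0) → N0(coor t2 [q])
[13] deliver 0→2 → N2(part t1 [q])
[14] deliver 2→0 → ∅
[15] deliver 0→3 → N3(part t2 [q])
[16] deliver 3→0 → ∅
[17] deliver 0→4 → N4(part t2 [q])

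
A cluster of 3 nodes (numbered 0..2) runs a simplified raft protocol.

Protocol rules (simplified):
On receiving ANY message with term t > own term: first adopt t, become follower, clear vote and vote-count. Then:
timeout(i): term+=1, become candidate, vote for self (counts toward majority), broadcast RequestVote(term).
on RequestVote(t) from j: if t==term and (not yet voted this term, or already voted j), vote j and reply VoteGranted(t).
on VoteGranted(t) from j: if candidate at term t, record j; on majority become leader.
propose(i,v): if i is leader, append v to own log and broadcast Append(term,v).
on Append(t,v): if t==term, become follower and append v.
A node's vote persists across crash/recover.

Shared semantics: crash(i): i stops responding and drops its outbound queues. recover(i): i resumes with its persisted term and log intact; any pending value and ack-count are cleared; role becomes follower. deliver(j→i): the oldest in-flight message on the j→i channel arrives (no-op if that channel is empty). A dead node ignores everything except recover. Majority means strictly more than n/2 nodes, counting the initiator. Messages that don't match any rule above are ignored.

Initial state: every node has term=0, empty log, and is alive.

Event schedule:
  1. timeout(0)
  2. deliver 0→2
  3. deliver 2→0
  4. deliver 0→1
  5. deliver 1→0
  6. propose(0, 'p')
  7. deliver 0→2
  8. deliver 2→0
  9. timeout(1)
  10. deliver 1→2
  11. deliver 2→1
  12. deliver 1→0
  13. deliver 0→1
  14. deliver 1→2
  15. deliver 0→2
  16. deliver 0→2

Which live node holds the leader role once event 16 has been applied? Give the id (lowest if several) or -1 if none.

e1 timeout(0): 0[cand,t=1,-]
e2 deliver 0→2: 2[foll,t=1,-]
e3 deliver 2→0: 0[lead,t=1,-]
e4 deliver 0→1: 1[foll,t=1,-]
e5 deliver 1→0: ·
e6 propose(0,'p'): 0[lead,t=1,p]
e7 deliver 0→2: 2[foll,t=1,p]
e8 deliver 2→0: ·
e9 timeout(1): 1[cand,t=2,-]
e10 deliver 1→2: 2[foll,t=2,p]
e11 deliver 2→1: 1[lead,t=2,-]
e12 deliver 1→0: 0[foll,t=2,p]
e13 deliver 0→1: ·
e14 deliver 1→2: ·
e15 deliver 0→2: ·
e16 deliver 0→2: ·

1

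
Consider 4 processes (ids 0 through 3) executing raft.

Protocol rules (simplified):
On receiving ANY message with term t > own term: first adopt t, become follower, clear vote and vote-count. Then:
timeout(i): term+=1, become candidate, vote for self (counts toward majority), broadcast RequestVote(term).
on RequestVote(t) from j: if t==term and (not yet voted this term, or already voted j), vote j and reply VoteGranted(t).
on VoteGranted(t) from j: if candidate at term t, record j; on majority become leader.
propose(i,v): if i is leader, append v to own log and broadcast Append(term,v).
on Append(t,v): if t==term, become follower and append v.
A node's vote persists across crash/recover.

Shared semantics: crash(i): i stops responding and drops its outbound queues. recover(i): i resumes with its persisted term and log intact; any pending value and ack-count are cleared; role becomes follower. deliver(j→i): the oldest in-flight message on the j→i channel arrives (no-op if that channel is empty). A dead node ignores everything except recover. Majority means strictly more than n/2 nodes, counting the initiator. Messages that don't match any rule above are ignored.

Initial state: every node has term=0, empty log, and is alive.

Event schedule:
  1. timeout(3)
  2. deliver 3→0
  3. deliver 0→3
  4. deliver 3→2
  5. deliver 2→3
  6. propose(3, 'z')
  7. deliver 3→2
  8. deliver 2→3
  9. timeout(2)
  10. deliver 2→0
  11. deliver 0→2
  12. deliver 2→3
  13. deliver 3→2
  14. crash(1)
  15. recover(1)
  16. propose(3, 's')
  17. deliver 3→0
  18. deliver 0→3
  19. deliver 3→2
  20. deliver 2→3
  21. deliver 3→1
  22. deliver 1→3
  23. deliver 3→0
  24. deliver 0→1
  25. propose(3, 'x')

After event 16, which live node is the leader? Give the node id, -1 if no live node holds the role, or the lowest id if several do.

after 1 — timeout(3): n3:cand/t1/[-]
after 2 — deliver 3→0: n0:foll/t1/[-]
after 3 — deliver 0→3: ·
after 4 — deliver 3→2: n2:foll/t1/[-]
after 5 — deliver 2→3: n3:lead/t1/[-]
after 6 — propose(3,'z'): n3:lead/t1/[z]
after 7 — deliver 3→2: n2:foll/t1/[z]
after 8 — deliver 2→3: ·
after 9 — timeout(2): n2:cand/t2/[z]
after 10 — deliver 2→0: n0:foll/t2/[-]
after 11 — deliver 0→2: ·
after 12 — deliver 2→3: n3:foll/t2/[z]
after 13 — deliver 3→2: n2:lead/t2/[z]
after 14 — crash(1): n1:✗foll/t0/[-]
after 15 — recover(1): n1:foll/t0/[-]
after 16 — propose(3,'s'): ·

2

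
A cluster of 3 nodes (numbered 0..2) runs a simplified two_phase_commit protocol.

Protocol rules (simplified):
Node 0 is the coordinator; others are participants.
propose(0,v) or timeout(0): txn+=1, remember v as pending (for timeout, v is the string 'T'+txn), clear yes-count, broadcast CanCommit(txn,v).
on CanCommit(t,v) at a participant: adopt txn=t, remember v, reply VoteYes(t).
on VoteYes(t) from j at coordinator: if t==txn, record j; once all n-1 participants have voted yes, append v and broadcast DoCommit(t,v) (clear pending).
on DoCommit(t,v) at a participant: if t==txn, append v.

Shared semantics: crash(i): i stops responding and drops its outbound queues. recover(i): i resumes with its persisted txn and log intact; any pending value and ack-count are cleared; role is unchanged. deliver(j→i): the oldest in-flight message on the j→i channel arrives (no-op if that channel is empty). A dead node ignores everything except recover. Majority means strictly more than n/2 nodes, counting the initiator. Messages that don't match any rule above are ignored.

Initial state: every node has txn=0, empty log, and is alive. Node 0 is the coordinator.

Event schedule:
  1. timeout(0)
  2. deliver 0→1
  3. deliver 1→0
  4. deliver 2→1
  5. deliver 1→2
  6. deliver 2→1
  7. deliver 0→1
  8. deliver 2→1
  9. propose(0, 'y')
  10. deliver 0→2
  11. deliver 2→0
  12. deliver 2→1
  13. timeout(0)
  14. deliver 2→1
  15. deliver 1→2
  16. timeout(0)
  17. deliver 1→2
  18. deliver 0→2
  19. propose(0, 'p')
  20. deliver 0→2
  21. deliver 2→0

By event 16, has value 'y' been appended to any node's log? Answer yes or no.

no

1. timeout(0):  <0:coor t1 ->
2. deliver 0→1:  <1:part t1 ->
3. deliver 1→0:  nop
4. deliver 2→1:  nop
5. deliver 1→2:  nop
6. deliver 2→1:  nop
7. deliver 0→1:  nop
8. deliver 2→1:  nop
9. propose(0,'y'):  <0:coor t2 ->
10. deliver 0→2:  <2:part t1 ->
11. deliver 2→0:  nop
12. deliver 2→1:  nop
13. timeout(0):  <0:coor t3 ->
14. deliver 2→1:  nop
15. deliver 1→2:  nop
16. timeout(0):  <0:coor t4 ->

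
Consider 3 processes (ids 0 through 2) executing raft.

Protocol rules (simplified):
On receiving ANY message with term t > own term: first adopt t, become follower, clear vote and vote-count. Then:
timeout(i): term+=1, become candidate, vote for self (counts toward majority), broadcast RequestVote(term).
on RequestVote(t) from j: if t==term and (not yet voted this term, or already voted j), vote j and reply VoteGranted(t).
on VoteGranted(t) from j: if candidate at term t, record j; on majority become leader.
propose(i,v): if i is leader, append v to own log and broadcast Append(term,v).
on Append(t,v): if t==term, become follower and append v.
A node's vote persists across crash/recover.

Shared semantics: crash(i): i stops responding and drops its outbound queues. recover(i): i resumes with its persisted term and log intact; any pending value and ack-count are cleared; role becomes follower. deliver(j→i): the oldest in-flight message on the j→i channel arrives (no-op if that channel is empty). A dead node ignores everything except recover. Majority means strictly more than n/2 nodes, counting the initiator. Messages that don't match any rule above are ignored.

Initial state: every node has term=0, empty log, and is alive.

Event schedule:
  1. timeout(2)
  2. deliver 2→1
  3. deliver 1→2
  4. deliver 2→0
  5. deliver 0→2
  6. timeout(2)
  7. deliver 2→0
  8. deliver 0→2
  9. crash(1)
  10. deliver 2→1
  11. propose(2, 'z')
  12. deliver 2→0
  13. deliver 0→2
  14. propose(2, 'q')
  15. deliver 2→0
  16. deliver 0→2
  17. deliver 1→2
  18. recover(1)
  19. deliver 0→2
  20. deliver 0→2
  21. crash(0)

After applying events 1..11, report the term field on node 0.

1. timeout(2):  <2:cand t1 ->
2. deliver 2→1:  <1:foll t1 ->
3. deliver 1→2:  <2:lead t1 ->
4. deliver 2→0:  <0:foll t1 ->
5. deliver 0→2:  nop
6. timeout(2):  <2:cand t2 ->
7. deliver 2→0:  <0:foll t2 ->
8. deliver 0→2:  <2:lead t2 ->
9. crash(1):  <1:✗foll t1 ->
10. deliver 2→1:  nop
11. propose(2,'z'):  <2:lead t2 z>

2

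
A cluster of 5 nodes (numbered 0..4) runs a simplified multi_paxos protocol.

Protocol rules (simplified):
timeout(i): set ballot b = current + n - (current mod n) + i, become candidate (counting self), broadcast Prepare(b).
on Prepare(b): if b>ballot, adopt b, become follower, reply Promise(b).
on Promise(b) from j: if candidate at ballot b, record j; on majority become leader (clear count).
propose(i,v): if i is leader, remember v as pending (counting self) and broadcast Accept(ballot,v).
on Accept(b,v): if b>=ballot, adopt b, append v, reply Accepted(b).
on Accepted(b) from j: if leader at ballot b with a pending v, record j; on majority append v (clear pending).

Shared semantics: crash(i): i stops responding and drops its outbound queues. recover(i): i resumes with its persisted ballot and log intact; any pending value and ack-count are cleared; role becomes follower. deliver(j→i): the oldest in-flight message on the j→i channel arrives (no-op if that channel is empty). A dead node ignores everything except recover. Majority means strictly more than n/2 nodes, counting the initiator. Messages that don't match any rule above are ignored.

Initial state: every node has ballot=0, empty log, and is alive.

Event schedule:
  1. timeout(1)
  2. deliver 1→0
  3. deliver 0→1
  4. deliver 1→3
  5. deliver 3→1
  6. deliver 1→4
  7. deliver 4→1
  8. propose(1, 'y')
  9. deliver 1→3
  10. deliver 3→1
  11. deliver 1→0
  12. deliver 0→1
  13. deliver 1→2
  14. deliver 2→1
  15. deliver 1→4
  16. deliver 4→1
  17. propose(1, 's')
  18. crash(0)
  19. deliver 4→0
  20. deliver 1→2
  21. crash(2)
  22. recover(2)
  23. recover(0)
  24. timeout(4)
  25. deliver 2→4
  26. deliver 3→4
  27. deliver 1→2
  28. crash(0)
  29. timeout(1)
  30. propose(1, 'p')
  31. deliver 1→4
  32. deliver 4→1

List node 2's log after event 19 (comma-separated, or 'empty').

empty

e1 timeout(1): 1[cand,b=6,-]
e2 deliver 1→0: 0[foll,b=6,-]
e3 deliver 0→1: ·
e4 deliver 1→3: 3[foll,b=6,-]
e5 deliver 3→1: 1[lead,b=6,-]
e6 deliver 1→4: 4[foll,b=6,-]
e7 deliver 4→1: ·
e8 propose(1,'y'): ·
e9 deliver 1→3: 3[foll,b=6,y]
e10 deliver 3→1: ·
e11 deliver 1→0: 0[foll,b=6,y]
e12 deliver 0→1: 1[lead,b=6,y]
e13 deliver 1→2: 2[foll,b=6,-]
e14 deliver 2→1: ·
e15 deliver 1→4: 4[foll,b=6,y]
e16 deliver 4→1: ·
e17 propose(1,'s'): ·
e18 crash(0): 0[✗foll,b=6,y]
e19 deliver 4→0: ·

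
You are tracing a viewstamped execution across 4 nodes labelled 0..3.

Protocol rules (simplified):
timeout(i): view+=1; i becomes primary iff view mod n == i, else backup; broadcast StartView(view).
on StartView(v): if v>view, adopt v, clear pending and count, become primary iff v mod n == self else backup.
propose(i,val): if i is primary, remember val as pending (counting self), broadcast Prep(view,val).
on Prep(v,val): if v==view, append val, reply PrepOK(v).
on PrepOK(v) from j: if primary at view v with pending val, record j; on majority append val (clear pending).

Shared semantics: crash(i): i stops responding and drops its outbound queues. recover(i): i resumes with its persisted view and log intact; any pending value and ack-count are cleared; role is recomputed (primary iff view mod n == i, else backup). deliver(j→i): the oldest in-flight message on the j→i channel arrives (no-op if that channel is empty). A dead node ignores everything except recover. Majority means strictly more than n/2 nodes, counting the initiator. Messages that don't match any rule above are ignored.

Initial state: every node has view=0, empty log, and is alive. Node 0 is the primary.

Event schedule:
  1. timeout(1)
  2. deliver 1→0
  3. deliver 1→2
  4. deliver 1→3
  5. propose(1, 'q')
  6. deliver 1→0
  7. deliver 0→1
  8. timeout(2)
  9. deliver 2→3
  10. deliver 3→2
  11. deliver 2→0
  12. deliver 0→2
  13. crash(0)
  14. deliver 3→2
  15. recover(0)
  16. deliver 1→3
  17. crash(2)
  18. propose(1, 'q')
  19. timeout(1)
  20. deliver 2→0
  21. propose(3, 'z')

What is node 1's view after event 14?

1

step 1 timeout(1): 1={prim,v=1,log=-}
step 2 deliver 1→0: 0={back,v=1,log=-}
step 3 deliver 1→2: 2={back,v=1,log=-}
step 4 deliver 1→3: 3={back,v=1,log=-}
step 5 propose(1,'q'): —
step 6 deliver 1→0: 0={back,v=1,log=q}
step 7 deliver 0→1: —
step 8 timeout(2): 2={prim,v=2,log=-}
step 9 deliver 2→3: 3={back,v=2,log=-}
step 10 deliver 3→2: —
step 11 deliver 2→0: 0={back,v=2,log=q}
step 12 deliver 0→2: —
step 13 crash(0): 0={✗back,v=2,log=q}
step 14 deliver 3→2: —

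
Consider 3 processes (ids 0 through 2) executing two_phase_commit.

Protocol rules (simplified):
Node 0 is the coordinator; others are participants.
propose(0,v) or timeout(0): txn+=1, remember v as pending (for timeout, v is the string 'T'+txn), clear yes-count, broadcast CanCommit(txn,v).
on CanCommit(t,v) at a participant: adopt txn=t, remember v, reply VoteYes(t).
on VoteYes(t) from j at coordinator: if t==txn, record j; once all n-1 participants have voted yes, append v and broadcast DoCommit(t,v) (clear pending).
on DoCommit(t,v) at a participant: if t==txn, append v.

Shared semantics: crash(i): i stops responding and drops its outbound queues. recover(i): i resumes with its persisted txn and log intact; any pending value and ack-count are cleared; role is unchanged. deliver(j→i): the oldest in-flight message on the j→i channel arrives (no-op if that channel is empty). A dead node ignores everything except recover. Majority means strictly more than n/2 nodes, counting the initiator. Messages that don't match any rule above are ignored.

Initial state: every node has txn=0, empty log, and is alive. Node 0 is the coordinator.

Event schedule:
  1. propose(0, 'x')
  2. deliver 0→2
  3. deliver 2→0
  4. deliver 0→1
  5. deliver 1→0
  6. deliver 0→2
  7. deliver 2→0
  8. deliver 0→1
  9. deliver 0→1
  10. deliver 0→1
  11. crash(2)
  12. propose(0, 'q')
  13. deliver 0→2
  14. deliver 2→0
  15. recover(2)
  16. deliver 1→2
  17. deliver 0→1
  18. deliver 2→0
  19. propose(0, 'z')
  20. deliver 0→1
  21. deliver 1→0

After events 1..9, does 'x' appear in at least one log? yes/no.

yes

[1] propose(0,'x') → N0(coor t1 [-])
[2] deliver 0→2 → N2(part t1 [-])
[3] deliver 2→0 → ∅
[4] deliver 0→1 → N1(part t1 [-])
[5] deliver 1→0 → N0(coor t1 [x])
[6] deliver 0→2 → N2(part t1 [x])
[7] deliver 2→0 → ∅
[8] deliver 0→1 → N1(part t1 [x])
[9] deliver 0→1 → ∅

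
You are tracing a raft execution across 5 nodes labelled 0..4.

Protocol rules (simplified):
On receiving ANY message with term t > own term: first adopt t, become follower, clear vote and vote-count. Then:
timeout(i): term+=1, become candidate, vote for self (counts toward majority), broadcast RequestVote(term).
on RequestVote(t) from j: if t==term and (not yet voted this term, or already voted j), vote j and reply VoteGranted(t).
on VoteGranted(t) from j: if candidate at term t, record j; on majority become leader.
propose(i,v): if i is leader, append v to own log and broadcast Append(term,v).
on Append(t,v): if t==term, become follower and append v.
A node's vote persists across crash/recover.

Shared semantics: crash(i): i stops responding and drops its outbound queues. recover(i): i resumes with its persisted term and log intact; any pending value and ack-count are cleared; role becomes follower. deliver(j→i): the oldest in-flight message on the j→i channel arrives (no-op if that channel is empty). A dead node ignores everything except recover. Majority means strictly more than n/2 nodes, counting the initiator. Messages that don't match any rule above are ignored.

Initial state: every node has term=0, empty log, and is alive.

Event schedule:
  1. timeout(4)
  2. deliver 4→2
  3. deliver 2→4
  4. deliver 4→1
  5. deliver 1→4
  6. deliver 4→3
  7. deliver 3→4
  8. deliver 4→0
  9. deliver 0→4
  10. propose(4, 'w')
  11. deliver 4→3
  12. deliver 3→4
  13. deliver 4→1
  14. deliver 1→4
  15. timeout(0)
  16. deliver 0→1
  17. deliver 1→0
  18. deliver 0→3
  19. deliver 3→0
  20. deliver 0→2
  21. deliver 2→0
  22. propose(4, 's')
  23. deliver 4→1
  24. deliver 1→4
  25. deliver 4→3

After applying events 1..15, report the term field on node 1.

1

1. timeout(4):  <4:cand t1 ->
2. deliver 4→2:  <2:foll t1 ->
3. deliver 2→4:  nop
4. deliver 4→1:  <1:foll t1 ->
5. deliver 1→4:  <4:lead t1 ->
6. deliver 4→3:  <3:foll t1 ->
7. deliver 3→4:  nop
8. deliver 4→0:  <0:foll t1 ->
9. deliver 0→4:  nop
10. propose(4,'w'):  <4:lead t1 w>
11. deliver 4→3:  <3:foll t1 w>
12. deliver 3→4:  nop
13. deliver 4→1:  <1:foll t1 w>
14. deliver 1→4:  nop
15. timeout(0):  <0:cand t2 ->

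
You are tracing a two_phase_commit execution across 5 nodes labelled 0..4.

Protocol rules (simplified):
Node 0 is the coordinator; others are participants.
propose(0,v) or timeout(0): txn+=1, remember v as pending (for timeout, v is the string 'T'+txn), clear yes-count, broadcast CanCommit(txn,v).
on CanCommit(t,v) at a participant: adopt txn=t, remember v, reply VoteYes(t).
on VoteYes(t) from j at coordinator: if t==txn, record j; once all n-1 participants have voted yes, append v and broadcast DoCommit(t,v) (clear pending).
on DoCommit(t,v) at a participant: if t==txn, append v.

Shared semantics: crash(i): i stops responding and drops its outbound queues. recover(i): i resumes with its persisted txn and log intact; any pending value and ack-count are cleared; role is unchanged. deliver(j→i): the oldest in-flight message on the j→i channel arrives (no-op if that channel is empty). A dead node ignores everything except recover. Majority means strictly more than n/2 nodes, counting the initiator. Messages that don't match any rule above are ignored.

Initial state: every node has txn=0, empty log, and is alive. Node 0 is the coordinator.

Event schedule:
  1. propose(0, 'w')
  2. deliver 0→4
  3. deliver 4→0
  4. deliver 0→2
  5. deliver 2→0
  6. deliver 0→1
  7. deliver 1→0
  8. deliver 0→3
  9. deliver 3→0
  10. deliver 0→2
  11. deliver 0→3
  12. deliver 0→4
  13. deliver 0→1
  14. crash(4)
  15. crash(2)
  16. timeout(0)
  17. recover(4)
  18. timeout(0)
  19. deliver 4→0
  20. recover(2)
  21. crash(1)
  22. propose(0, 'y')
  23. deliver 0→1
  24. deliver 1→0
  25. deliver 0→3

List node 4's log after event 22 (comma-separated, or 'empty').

after 1 — propose(0,'w'): n0:coor/t1/[-]
after 2 — deliver 0→4: n4:part/t1/[-]
after 3 — deliver 4→0: ·
after 4 — deliver 0→2: n2:part/t1/[-]
after 5 — deliver 2→0: ·
after 6 — deliver 0→1: n1:part/t1/[-]
after 7 — deliver 1→0: ·
after 8 — deliver 0→3: n3:part/t1/[-]
after 9 — deliver 3→0: n0:coor/t1/[w]
after 10 — deliver 0→2: n2:part/t1/[w]
after 11 — deliver 0→3: n3:part/t1/[w]
after 12 — deliver 0→4: n4:part/t1/[w]
after 13 — deliver 0→1: n1:part/t1/[w]
after 14 — crash(4): n4:✗part/t1/[w]
after 15 — crash(2): n2:✗part/t1/[w]
after 16 — timeout(0): n0:coor/t2/[w]
after 17 — recover(4): n4:part/t1/[w]
after 18 — timeout(0): n0:coor/t3/[w]
after 19 — deliver 4→0: ·
after 20 — recover(2): n2:part/t1/[w]
after 21 — crash(1): n1:✗part/t1/[w]
after 22 — propose(0,'y'): n0:coor/t4/[w]

w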